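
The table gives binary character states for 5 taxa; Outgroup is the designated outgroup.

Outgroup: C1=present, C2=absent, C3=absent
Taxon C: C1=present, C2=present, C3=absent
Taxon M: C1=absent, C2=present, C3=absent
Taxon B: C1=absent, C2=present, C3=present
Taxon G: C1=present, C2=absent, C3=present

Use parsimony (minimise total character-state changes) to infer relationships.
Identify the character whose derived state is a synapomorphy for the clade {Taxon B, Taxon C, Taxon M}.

C2

Character polarity is set by the outgroup: the derived state is whichever differs from the outgroup's state, so for C1 the derived state is 'absent', and for the remaining characters it is 'present'.
C1 (derived state 'absent') is shared by Taxon B and Taxon M — a synapomorphy uniting that clade.
Only Taxon B, Taxon C, and Taxon M show the derived state 'present' for C2, supporting them as a clade.
C3 (state 'present') occurs in Taxon B and Taxon G but conflicts with the nesting implied by the other characters — most parsimoniously interpreted as homoplasy.
Most parsimonious ingroup topology: ((Taxon C,(Taxon M,Taxon B)),Taxon G).
The clade {Taxon B, Taxon C, Taxon M} is supported by C2: its derived state 'present' occurs in exactly those taxa and in no other taxon (including the outgroup).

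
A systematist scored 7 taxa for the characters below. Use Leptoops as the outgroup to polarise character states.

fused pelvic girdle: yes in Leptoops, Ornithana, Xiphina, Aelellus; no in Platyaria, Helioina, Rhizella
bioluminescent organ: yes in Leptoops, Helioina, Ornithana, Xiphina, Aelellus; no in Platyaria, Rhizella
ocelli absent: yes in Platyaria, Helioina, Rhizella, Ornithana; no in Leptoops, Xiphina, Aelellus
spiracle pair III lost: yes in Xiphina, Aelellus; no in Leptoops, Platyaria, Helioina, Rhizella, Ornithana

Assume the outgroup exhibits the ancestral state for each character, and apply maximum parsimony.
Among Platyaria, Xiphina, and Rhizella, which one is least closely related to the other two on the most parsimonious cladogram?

Xiphina

Character polarity is set by the outgroup: the derived state is whichever differs from the outgroup's state, so for fused pelvic girdle, bioluminescent organ the derived state is 'no', and for the remaining characters it is 'yes'.
fused pelvic girdle: derived state 'no' in Helioina, Platyaria, and Rhizella only — synapomorphy for {Helioina, Platyaria, Rhizella}.
Only Platyaria and Rhizella show the derived state 'no' for bioluminescent organ, supporting them as a clade.
ocelli absent (derived state 'yes') is shared by Helioina, Ornithana, Platyaria, and Rhizella — a synapomorphy uniting that clade.
Only Aelellus and Xiphina show the derived state 'yes' for spiracle pair III lost, supporting them as a clade.
Most parsimonious ingroup topology: ((((Platyaria,Rhizella),Helioina),Ornithana),(Xiphina,Aelellus)).
Rhizella and Platyaria share a more recent common ancestor with each other than either does with Xiphina, so Xiphina is the least closely related of the three.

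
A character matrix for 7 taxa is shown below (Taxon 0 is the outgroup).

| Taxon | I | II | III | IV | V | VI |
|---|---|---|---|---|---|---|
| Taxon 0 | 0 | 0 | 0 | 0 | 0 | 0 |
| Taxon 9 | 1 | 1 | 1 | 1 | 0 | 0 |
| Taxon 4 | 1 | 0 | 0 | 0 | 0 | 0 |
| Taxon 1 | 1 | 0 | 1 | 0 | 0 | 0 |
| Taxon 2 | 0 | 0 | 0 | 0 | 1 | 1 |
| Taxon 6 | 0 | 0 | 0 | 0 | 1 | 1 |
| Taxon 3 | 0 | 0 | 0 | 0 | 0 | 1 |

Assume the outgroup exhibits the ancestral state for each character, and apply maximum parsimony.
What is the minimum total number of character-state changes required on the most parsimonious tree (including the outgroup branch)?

6

The outgroup has state '0' for every character, so '1' is the derived state throughout.
Only Taxon 1, Taxon 4, and Taxon 9 show the derived state '1' for I, supporting them as a clade.
II: derived state '1' in Taxon 9 only — an autapomorphy, so it tells us nothing about relationships among taxa.
III: derived state '1' in Taxon 1 and Taxon 9 only — synapomorphy for {Taxon 1, Taxon 9}.
IV: derived state '1' in Taxon 9 only — an autapomorphy, so it tells us nothing about relationships among taxa.
Only Taxon 2 and Taxon 6 show the derived state '1' for V, supporting them as a clade.
Only Taxon 2, Taxon 3, and Taxon 6 show the derived state '1' for VI, supporting them as a clade.
Most parsimonious ingroup topology: (((Taxon 9,Taxon 1),Taxon 4),((Taxon 2,Taxon 6),Taxon 3)).
Changes per character on this tree: I: 1; II: 1; III: 1; IV: 1; V: 1; VI: 1.
Total = 6.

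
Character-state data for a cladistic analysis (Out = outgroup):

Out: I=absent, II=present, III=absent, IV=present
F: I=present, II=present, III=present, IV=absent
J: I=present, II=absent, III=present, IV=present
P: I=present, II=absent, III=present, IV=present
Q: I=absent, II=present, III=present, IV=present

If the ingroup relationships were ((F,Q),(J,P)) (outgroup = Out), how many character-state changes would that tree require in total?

Map each character onto ((F,Q),(J,P)) (rooted by Out) and count the minimum state changes it requires (Fitch parsimony):
I: 2; II: 1; III: 1; IV: 1.
Total tree length = 5.

5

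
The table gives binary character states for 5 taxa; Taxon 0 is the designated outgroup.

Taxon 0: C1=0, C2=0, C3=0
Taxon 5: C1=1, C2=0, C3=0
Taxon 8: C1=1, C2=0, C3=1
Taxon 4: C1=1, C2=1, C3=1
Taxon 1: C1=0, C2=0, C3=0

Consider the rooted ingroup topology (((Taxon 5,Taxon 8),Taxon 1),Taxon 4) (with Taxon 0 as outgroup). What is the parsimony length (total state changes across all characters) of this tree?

5

Map each character onto (((Taxon 5,Taxon 8),Taxon 1),Taxon 4) (rooted by Taxon 0) and count the minimum state changes it requires (Fitch parsimony):
C1: 2; C2: 1; C3: 2.
Total tree length = 5.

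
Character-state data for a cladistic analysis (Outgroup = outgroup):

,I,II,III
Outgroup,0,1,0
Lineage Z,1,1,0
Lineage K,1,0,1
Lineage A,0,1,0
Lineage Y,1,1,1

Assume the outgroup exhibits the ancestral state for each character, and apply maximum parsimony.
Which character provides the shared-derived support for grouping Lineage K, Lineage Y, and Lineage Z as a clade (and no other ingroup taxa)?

I

Character polarity is set by the outgroup: the derived state is whichever differs from the outgroup's state, so for II the derived state is '0', and for the remaining characters it is '1'.
I: derived state '1' in Lineage K, Lineage Y, and Lineage Z only — synapomorphy for {Lineage K, Lineage Y, Lineage Z}.
II: derived state '0' in Lineage K only — an autapomorphy, so it tells us nothing about relationships among taxa.
Only Lineage K and Lineage Y show the derived state '1' for III, supporting them as a clade.
Most parsimonious ingroup topology: ((Lineage Z,(Lineage K,Lineage Y)),Lineage A).
The clade {Lineage K, Lineage Y, Lineage Z} is supported by I: its derived state '1' occurs in exactly those taxa and in no other taxon (including the outgroup).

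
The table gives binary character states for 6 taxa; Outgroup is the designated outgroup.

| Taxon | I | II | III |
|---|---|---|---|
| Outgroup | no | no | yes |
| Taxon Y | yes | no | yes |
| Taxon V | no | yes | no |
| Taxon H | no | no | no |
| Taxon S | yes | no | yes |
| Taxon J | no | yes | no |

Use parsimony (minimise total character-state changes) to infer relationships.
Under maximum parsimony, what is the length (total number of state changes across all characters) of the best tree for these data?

Character polarity is set by the outgroup: the derived state is whichever differs from the outgroup's state, so for III the derived state is 'no', and for the remaining characters it is 'yes'.
I: derived state 'yes' in Taxon S and Taxon Y only — synapomorphy for {Taxon S, Taxon Y}.
II: derived state 'yes' in Taxon J and Taxon V only — synapomorphy for {Taxon J, Taxon V}.
Only Taxon H, Taxon J, and Taxon V show the derived state 'no' for III, supporting them as a clade.
Most parsimonious ingroup topology: ((Taxon Y,Taxon S),((Taxon V,Taxon J),Taxon H)).
Changes per character on this tree: I: 1; II: 1; III: 1.
Total = 3.

3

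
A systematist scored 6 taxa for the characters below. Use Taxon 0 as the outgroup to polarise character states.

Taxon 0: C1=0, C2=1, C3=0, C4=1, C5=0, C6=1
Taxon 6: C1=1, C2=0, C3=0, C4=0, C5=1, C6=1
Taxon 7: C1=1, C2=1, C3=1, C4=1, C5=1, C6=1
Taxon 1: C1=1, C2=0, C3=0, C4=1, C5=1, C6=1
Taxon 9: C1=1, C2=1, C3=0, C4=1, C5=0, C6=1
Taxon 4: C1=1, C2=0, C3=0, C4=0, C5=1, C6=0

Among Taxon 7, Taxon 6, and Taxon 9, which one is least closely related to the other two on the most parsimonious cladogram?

Character polarity is set by the outgroup: the derived state is whichever differs from the outgroup's state, so for C2, C4, C6 the derived state is '0', and for the remaining characters it is '1'.
All ingroup taxa share the derived state '1' for C1; it defines the ingroup but does not resolve relationships within it.
C2 (derived state '0') is shared by Taxon 1, Taxon 4, and Taxon 6 — a synapomorphy uniting that clade.
C3: derived state '1' in Taxon 7 only — an autapomorphy, so it tells us nothing about relationships among taxa.
C4 (derived state '0') is shared by Taxon 4 and Taxon 6 — a synapomorphy uniting that clade.
C5 (derived state '1') is shared by Taxon 1, Taxon 4, Taxon 6, and Taxon 7 — a synapomorphy uniting that clade.
C6: derived state '0' in Taxon 4 only — an autapomorphy, so it tells us nothing about relationships among taxa.
Most parsimonious ingroup topology: ((((Taxon 6,Taxon 4),Taxon 1),Taxon 7),Taxon 9).
Taxon 6 and Taxon 7 share a more recent common ancestor with each other than either does with Taxon 9, so Taxon 9 is the least closely related of the three.

Taxon 9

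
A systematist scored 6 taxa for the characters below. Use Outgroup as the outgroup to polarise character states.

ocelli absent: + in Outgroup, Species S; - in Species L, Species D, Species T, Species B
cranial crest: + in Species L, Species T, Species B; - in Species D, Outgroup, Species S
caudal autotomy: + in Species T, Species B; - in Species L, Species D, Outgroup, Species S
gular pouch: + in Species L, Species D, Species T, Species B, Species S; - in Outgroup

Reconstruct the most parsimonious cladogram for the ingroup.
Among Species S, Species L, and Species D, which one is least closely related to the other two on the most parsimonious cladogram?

Species S

Character polarity is set by the outgroup: the derived state is whichever differs from the outgroup's state, so for ocelli absent the derived state is '-', and for the remaining characters it is '+'.
Only Species B, Species D, Species L, and Species T show the derived state '-' for ocelli absent, supporting them as a clade.
cranial crest (derived state '+') is shared by Species B, Species L, and Species T — a synapomorphy uniting that clade.
caudal autotomy (derived state '+') is shared by Species B and Species T — a synapomorphy uniting that clade.
All ingroup taxa share the derived state '+' for gular pouch; it defines the ingroup but does not resolve relationships within it.
Most parsimonious ingroup topology: ((((Species B,Species T),Species L),Species D),Species S).
Species L and Species D share a more recent common ancestor with each other than either does with Species S, so Species S is the least closely related of the three.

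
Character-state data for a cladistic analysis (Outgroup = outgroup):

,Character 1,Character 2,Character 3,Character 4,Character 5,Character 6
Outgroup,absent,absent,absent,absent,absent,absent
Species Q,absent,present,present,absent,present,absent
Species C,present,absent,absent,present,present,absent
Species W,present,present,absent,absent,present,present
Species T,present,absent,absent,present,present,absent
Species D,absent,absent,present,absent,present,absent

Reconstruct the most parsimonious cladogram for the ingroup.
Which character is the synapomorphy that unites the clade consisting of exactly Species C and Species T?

The outgroup has state 'absent' for every character, so 'present' is the derived state throughout.
Character 1: derived state 'present' in Species C, Species T, and Species W only — synapomorphy for {Species C, Species T, Species W}.
Character 2 groups Species Q and Species W, which is incompatible with the clades supported by the remaining characters; treating it as convergent (homoplasy) costs fewer steps than any alternative tree.
Character 3: derived state 'present' in Species D and Species Q only — synapomorphy for {Species D, Species Q}.
Character 4: derived state 'present' in Species C and Species T only — synapomorphy for {Species C, Species T}.
Character 5 (derived state 'present') is shared by all ingroup taxa — unites the whole ingroup.
Character 6: derived state 'present' in Species W only — an autapomorphy, so it tells us nothing about relationships among taxa.
Most parsimonious ingroup topology: ((Species Q,Species D),((Species C,Species T),Species W)).
The clade {Species C, Species T} is supported by Character 4: its derived state 'present' occurs in exactly those taxa and in no other taxon (including the outgroup).

Character 4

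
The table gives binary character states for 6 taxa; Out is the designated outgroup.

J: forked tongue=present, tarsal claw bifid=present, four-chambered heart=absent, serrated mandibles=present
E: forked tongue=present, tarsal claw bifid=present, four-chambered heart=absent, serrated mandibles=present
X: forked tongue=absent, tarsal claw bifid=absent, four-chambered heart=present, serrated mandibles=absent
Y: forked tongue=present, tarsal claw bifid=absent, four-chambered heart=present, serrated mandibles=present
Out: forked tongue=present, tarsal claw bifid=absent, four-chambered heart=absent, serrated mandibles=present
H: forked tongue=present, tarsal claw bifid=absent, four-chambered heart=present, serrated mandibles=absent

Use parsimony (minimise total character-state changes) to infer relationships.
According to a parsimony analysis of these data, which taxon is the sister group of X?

H

Character polarity is set by the outgroup: the derived state is whichever differs from the outgroup's state, so for forked tongue, serrated mandibles the derived state is 'absent', and for the remaining characters it is 'present'.
forked tongue: derived state 'absent' in X only — an autapomorphy, so it tells us nothing about relationships among taxa.
Only E and J show the derived state 'present' for tarsal claw bifid, supporting them as a clade.
four-chambered heart: derived state 'present' in H, X, and Y only — synapomorphy for {H, X, Y}.
serrated mandibles (derived state 'absent') is shared by H and X — a synapomorphy uniting that clade.
Most parsimonious ingroup topology: ((J,E),(Y,(H,X))).
X and H form a cherry on this tree, so they are sister taxa.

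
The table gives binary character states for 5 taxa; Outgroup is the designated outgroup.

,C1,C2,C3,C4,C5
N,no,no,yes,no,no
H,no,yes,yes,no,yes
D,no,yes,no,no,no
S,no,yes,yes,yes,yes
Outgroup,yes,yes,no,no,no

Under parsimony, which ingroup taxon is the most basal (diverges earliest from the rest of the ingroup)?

D

Character polarity is set by the outgroup: the derived state is whichever differs from the outgroup's state, so for C1, C2 the derived state is 'no', and for the remaining characters it is 'yes'.
All ingroup taxa share the derived state 'no' for C1; it defines the ingroup but does not resolve relationships within it.
C2 (derived state 'no') is unique to N (autapomorphy; uninformative for grouping).
C3 (derived state 'yes') is shared by H, N, and S — a synapomorphy uniting that clade.
C4: derived state 'yes' in S only — an autapomorphy, so it tells us nothing about relationships among taxa.
C5: derived state 'yes' in H and S only — synapomorphy for {H, S}.
Most parsimonious ingroup topology: (D,((S,H),N)).
D is sister to the clade containing all other ingroup taxa, so it is the earliest-diverging (most basal) ingroup lineage.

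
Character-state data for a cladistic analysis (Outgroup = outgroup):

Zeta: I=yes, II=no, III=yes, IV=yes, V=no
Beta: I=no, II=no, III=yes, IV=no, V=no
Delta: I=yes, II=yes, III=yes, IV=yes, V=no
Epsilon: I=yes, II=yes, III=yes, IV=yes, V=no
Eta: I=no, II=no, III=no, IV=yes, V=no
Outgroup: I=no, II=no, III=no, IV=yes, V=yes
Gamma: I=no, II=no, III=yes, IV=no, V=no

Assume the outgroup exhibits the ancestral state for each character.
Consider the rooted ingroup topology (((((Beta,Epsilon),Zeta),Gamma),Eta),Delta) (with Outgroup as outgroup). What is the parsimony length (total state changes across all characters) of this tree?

Map each character onto (((((Beta,Epsilon),Zeta),Gamma),Eta),Delta) (rooted by Outgroup) and count the minimum state changes it requires (Fitch parsimony):
I: 3; II: 2; III: 2; IV: 2; V: 1.
Total tree length = 10.

10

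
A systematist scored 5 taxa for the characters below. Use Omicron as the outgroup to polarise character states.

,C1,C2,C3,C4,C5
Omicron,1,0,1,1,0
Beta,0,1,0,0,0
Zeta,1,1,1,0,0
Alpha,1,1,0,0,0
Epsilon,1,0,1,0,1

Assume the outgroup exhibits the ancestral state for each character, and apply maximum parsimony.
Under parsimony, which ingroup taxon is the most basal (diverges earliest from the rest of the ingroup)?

Character polarity is set by the outgroup: the derived state is whichever differs from the outgroup's state, so for C1, C3, C4 the derived state is '0', and for the remaining characters it is '1'.
C1 (derived state '0') is unique to Beta (autapomorphy; uninformative for grouping).
Only Alpha, Beta, and Zeta show the derived state '1' for C2, supporting them as a clade.
C3: derived state '0' in Alpha and Beta only — synapomorphy for {Alpha, Beta}.
All ingroup taxa share the derived state '0' for C4; it defines the ingroup but does not resolve relationships within it.
C5 (derived state '1') is unique to Epsilon (autapomorphy; uninformative for grouping).
Most parsimonious ingroup topology: (((Beta,Alpha),Zeta),Epsilon).
Epsilon is sister to the clade containing all other ingroup taxa, so it is the earliest-diverging (most basal) ingroup lineage.

Epsilon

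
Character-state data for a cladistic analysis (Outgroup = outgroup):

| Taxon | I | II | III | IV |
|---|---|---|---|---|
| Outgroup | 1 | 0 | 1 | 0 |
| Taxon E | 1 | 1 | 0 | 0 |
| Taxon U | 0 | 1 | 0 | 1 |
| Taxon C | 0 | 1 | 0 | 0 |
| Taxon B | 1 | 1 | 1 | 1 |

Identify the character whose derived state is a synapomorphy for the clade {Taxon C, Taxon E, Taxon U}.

Character polarity is set by the outgroup: the derived state is whichever differs from the outgroup's state, so for I, III the derived state is '0', and for the remaining characters it is '1'.
Only Taxon C and Taxon U show the derived state '0' for I, supporting them as a clade.
II (derived state '1') is shared by all ingroup taxa — unites the whole ingroup.
III (derived state '0') is shared by Taxon C, Taxon E, and Taxon U — a synapomorphy uniting that clade.
IV groups Taxon B and Taxon U, which is incompatible with the clades supported by the remaining characters; treating it as convergent (homoplasy) costs fewer steps than any alternative tree.
Most parsimonious ingroup topology: ((Taxon E,(Taxon U,Taxon C)),Taxon B).
The clade {Taxon C, Taxon E, Taxon U} is supported by III: its derived state '0' occurs in exactly those taxa and in no other taxon (including the outgroup).

III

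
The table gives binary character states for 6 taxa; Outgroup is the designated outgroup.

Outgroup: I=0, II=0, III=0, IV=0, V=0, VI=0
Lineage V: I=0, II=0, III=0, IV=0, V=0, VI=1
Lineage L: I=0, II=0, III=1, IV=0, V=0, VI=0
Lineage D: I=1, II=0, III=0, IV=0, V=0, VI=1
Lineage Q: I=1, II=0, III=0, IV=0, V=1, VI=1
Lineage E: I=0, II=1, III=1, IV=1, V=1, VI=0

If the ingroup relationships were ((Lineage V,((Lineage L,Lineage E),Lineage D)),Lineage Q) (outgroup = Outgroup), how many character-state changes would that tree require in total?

9

Map each character onto ((Lineage V,((Lineage L,Lineage E),Lineage D)),Lineage Q) (rooted by Outgroup) and count the minimum state changes it requires (Fitch parsimony):
I: 2; II: 1; III: 1; IV: 1; V: 2; VI: 2.
Total tree length = 9.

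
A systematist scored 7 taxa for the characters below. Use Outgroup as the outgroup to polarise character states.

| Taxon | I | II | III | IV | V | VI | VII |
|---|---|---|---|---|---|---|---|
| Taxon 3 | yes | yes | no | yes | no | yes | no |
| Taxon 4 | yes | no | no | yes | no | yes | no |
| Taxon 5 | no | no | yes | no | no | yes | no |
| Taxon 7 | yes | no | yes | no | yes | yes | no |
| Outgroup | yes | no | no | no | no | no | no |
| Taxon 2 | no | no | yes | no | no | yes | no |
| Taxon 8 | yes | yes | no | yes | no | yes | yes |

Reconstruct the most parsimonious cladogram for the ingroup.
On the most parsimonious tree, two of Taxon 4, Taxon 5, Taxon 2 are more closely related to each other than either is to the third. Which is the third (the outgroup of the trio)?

Taxon 4

Character polarity is set by the outgroup: the derived state is whichever differs from the outgroup's state, so for I the derived state is 'no', and for the remaining characters it is 'yes'.
I: derived state 'no' in Taxon 2 and Taxon 5 only — synapomorphy for {Taxon 2, Taxon 5}.
II (derived state 'yes') is shared by Taxon 3 and Taxon 8 — a synapomorphy uniting that clade.
III: derived state 'yes' in Taxon 2, Taxon 5, and Taxon 7 only — synapomorphy for {Taxon 2, Taxon 5, Taxon 7}.
Only Taxon 3, Taxon 4, and Taxon 8 show the derived state 'yes' for IV, supporting them as a clade.
V: derived state 'yes' in Taxon 7 only — an autapomorphy, so it tells us nothing about relationships among taxa.
All ingroup taxa share the derived state 'yes' for VI; it defines the ingroup but does not resolve relationships within it.
VII: derived state 'yes' in Taxon 8 only — an autapomorphy, so it tells us nothing about relationships among taxa.
Most parsimonious ingroup topology: ((Taxon 4,(Taxon 3,Taxon 8)),((Taxon 2,Taxon 5),Taxon 7)).
Taxon 2 and Taxon 5 share a more recent common ancestor with each other than either does with Taxon 4, so Taxon 4 is the least closely related of the three.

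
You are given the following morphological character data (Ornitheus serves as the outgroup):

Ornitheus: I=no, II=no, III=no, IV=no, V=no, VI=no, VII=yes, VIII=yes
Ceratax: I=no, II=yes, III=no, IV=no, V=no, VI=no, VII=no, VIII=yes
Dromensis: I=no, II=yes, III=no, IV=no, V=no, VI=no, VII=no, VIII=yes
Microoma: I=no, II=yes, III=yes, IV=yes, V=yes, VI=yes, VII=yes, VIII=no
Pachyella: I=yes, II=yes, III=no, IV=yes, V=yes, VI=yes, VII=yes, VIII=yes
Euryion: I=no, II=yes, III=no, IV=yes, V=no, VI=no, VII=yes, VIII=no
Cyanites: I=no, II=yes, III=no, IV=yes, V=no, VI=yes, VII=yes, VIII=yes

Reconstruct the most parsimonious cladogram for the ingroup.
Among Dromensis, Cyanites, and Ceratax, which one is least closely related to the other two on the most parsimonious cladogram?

Character polarity is set by the outgroup: the derived state is whichever differs from the outgroup's state, so for VII, VIII the derived state is 'no', and for the remaining characters it is 'yes'.
I: derived state 'yes' in Pachyella only — an autapomorphy, so it tells us nothing about relationships among taxa.
All ingroup taxa share the derived state 'yes' for II; it defines the ingroup but does not resolve relationships within it.
III: derived state 'yes' in Microoma only — an autapomorphy, so it tells us nothing about relationships among taxa.
IV (derived state 'yes') is shared by Cyanites, Euryion, Microoma, and Pachyella — a synapomorphy uniting that clade.
V: derived state 'yes' in Microoma and Pachyella only — synapomorphy for {Microoma, Pachyella}.
Only Cyanites, Microoma, and Pachyella show the derived state 'yes' for VI, supporting them as a clade.
VII: derived state 'no' in Ceratax and Dromensis only — synapomorphy for {Ceratax, Dromensis}.
VIII (state 'no') occurs in Euryion and Microoma but conflicts with the nesting implied by the other characters — most parsimoniously interpreted as homoplasy.
Most parsimonious ingroup topology: ((Ceratax,Dromensis),(((Microoma,Pachyella),Cyanites),Euryion)).
Dromensis and Ceratax share a more recent common ancestor with each other than either does with Cyanites, so Cyanites is the least closely related of the three.

Cyanites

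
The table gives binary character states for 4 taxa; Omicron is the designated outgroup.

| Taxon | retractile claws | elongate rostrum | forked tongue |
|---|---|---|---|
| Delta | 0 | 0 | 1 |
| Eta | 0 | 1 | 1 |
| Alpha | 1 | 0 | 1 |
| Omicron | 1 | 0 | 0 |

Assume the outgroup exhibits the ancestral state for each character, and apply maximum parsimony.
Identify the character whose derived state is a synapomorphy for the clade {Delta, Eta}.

retractile claws

Character polarity is set by the outgroup: the derived state is whichever differs from the outgroup's state, so for retractile claws the derived state is '0', and for the remaining characters it is '1'.
retractile claws: derived state '0' in Delta and Eta only — synapomorphy for {Delta, Eta}.
elongate rostrum: derived state '1' in Eta only — an autapomorphy, so it tells us nothing about relationships among taxa.
All ingroup taxa share the derived state '1' for forked tongue; it defines the ingroup but does not resolve relationships within it.
Most parsimonious ingroup topology: ((Eta,Delta),Alpha).
The clade {Delta, Eta} is supported by retractile claws: its derived state '0' occurs in exactly those taxa and in no other taxon (including the outgroup).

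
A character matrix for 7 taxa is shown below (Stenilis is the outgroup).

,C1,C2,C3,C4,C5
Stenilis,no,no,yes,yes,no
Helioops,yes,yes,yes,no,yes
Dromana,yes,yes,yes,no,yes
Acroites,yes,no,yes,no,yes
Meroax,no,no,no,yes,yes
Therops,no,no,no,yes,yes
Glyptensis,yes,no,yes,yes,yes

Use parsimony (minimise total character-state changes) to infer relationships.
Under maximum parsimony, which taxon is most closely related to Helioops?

Dromana

Character polarity is set by the outgroup: the derived state is whichever differs from the outgroup's state, so for C3, C4 the derived state is 'no', and for the remaining characters it is 'yes'.
C1: derived state 'yes' in Acroites, Dromana, Glyptensis, and Helioops only — synapomorphy for {Acroites, Dromana, Glyptensis, Helioops}.
C2: derived state 'yes' in Dromana and Helioops only — synapomorphy for {Dromana, Helioops}.
C3 (derived state 'no') is shared by Meroax and Therops — a synapomorphy uniting that clade.
Only Acroites, Dromana, and Helioops show the derived state 'no' for C4, supporting them as a clade.
All ingroup taxa share the derived state 'yes' for C5; it defines the ingroup but does not resolve relationships within it.
Most parsimonious ingroup topology: ((((Helioops,Dromana),Acroites),Glyptensis),(Meroax,Therops)).
Helioops and Dromana form a cherry on this tree, so they are sister taxa.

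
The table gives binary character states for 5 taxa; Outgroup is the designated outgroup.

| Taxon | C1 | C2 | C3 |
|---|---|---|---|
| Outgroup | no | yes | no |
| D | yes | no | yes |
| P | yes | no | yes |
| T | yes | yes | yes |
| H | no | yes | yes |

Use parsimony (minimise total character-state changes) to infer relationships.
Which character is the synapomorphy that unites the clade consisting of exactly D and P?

C2

Character polarity is set by the outgroup: the derived state is whichever differs from the outgroup's state, so for C2 the derived state is 'no', and for the remaining characters it is 'yes'.
Only D, P, and T show the derived state 'yes' for C1, supporting them as a clade.
C2: derived state 'no' in D and P only — synapomorphy for {D, P}.
All ingroup taxa share the derived state 'yes' for C3; it defines the ingroup but does not resolve relationships within it.
Most parsimonious ingroup topology: (((D,P),T),H).
The clade {D, P} is supported by C2: its derived state 'no' occurs in exactly those taxa and in no other taxon (including the outgroup).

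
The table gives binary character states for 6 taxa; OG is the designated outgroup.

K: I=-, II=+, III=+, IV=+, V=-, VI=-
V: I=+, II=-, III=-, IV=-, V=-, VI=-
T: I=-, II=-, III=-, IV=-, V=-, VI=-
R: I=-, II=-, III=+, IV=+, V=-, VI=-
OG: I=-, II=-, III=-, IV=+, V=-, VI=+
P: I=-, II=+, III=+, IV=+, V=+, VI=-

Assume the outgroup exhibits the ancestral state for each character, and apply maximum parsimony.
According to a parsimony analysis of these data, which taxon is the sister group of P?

K

Character polarity is set by the outgroup: the derived state is whichever differs from the outgroup's state, so for IV, VI the derived state is '-', and for the remaining characters it is '+'.
I (derived state '+') is unique to V (autapomorphy; uninformative for grouping).
II: derived state '+' in K and P only — synapomorphy for {K, P}.
III (derived state '+') is shared by K, P, and R — a synapomorphy uniting that clade.
Only T and V show the derived state '-' for IV, supporting them as a clade.
V: derived state '+' in P only — an autapomorphy, so it tells us nothing about relationships among taxa.
All ingroup taxa share the derived state '-' for VI; it defines the ingroup but does not resolve relationships within it.
Most parsimonious ingroup topology: (((P,K),R),(T,V)).
P and K form a cherry on this tree, so they are sister taxa.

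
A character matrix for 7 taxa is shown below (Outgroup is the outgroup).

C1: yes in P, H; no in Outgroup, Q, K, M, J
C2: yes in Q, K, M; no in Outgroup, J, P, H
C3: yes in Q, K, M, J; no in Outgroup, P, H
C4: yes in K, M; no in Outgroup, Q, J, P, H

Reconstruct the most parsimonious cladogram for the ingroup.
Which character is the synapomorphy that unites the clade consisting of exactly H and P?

The outgroup has state 'no' for every character, so 'yes' is the derived state throughout.
C1 (derived state 'yes') is shared by H and P — a synapomorphy uniting that clade.
C2: derived state 'yes' in K, M, and Q only — synapomorphy for {K, M, Q}.
C3 (derived state 'yes') is shared by J, K, M, and Q — a synapomorphy uniting that clade.
C4 (derived state 'yes') is shared by K and M — a synapomorphy uniting that clade.
Most parsimonious ingroup topology: (((Q,(K,M)),J),(P,H)).
The clade {H, P} is supported by C1: its derived state 'yes' occurs in exactly those taxa and in no other taxon (including the outgroup).

C1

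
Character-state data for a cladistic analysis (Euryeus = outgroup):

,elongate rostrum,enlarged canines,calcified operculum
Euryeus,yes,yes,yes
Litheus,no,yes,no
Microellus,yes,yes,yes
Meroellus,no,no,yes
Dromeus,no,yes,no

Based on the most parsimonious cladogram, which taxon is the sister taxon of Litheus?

Dromeus

The outgroup has state 'yes' for every character, so 'no' is the derived state throughout.
elongate rostrum (derived state 'no') is shared by Dromeus, Litheus, and Meroellus — a synapomorphy uniting that clade.
enlarged canines: derived state 'no' in Meroellus only — an autapomorphy, so it tells us nothing about relationships among taxa.
Only Dromeus and Litheus show the derived state 'no' for calcified operculum, supporting them as a clade.
Most parsimonious ingroup topology: (((Litheus,Dromeus),Meroellus),Microellus).
Litheus and Dromeus form a cherry on this tree, so they are sister taxa.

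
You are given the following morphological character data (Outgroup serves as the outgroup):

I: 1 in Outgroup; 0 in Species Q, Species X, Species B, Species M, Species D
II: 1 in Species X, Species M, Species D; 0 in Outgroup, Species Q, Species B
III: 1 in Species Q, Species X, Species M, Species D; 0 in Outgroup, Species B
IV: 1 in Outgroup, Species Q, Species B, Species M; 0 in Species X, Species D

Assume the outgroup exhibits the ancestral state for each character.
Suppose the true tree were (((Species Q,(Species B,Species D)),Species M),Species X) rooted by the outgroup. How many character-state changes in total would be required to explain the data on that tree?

Map each character onto (((Species Q,(Species B,Species D)),Species M),Species X) (rooted by Outgroup) and count the minimum state changes it requires (Fitch parsimony):
I: 1; II: 3; III: 2; IV: 2.
Total tree length = 8.

8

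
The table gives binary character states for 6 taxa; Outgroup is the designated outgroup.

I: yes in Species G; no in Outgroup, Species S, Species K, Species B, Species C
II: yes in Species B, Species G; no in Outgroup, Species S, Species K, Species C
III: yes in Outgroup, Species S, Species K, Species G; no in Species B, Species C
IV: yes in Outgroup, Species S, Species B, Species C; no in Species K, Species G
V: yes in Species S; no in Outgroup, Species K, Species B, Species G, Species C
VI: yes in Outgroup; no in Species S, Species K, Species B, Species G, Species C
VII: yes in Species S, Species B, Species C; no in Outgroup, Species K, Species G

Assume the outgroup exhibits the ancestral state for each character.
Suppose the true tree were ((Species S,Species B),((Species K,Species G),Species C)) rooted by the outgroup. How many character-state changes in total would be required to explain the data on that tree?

10

Map each character onto ((Species S,Species B),((Species K,Species G),Species C)) (rooted by Outgroup) and count the minimum state changes it requires (Fitch parsimony):
I: 1; II: 2; III: 2; IV: 1; V: 1; VI: 1; VII: 2.
Total tree length = 10.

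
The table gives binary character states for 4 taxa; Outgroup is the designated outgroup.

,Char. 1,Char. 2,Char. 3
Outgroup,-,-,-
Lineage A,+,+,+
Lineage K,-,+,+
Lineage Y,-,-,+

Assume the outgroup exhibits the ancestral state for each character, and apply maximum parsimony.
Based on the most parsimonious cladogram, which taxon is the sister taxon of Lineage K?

Lineage A

The outgroup has state '-' for every character, so '+' is the derived state throughout.
Char. 1: derived state '+' in Lineage A only — an autapomorphy, so it tells us nothing about relationships among taxa.
Char. 2 (derived state '+') is shared by Lineage A and Lineage K — a synapomorphy uniting that clade.
Char. 3 (derived state '+') is shared by all ingroup taxa — unites the whole ingroup.
Most parsimonious ingroup topology: ((Lineage A,Lineage K),Lineage Y).
Lineage K and Lineage A form a cherry on this tree, so they are sister taxa.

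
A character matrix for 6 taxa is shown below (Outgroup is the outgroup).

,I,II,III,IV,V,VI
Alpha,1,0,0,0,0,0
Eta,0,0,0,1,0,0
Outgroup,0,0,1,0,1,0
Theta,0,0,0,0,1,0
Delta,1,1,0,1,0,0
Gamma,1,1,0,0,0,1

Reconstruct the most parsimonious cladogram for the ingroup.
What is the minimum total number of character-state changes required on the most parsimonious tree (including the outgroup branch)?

Character polarity is set by the outgroup: the derived state is whichever differs from the outgroup's state, so for III, V the derived state is '0', and for the remaining characters it is '1'.
Only Alpha, Delta, and Gamma show the derived state '1' for I, supporting them as a clade.
II (derived state '1') is shared by Delta and Gamma — a synapomorphy uniting that clade.
All ingroup taxa share the derived state '0' for III; it defines the ingroup but does not resolve relationships within it.
IV groups Delta and Eta, which is incompatible with the clades supported by the remaining characters; treating it as convergent (homoplasy) costs fewer steps than any alternative tree.
Only Alpha, Delta, Eta, and Gamma show the derived state '0' for V, supporting them as a clade.
VI (derived state '1') is unique to Gamma (autapomorphy; uninformative for grouping).
Most parsimonious ingroup topology: ((((Delta,Gamma),Alpha),Eta),Theta).
Changes per character on this tree: I: 1; II: 1; III: 1; IV: 2; V: 1; VI: 1.
Total = 7.

7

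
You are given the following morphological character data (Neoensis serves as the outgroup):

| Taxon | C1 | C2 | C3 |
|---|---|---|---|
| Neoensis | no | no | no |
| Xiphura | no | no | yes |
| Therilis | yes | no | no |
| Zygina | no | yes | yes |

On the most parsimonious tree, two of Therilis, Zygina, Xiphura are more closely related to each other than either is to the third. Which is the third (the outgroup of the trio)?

Therilis

The outgroup has state 'no' for every character, so 'yes' is the derived state throughout.
C1: derived state 'yes' in Therilis only — an autapomorphy, so it tells us nothing about relationships among taxa.
C2: derived state 'yes' in Zygina only — an autapomorphy, so it tells us nothing about relationships among taxa.
C3: derived state 'yes' in Xiphura and Zygina only — synapomorphy for {Xiphura, Zygina}.
Most parsimonious ingroup topology: ((Xiphura,Zygina),Therilis).
Zygina and Xiphura share a more recent common ancestor with each other than either does with Therilis, so Therilis is the least closely related of the three.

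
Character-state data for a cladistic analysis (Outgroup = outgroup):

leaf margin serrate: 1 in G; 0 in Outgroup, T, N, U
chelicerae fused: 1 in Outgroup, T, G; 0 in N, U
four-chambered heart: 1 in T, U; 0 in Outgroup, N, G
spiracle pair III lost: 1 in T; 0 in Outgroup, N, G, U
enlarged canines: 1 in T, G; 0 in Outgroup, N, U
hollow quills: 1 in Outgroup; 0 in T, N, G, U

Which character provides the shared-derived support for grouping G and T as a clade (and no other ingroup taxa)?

enlarged canines

Character polarity is set by the outgroup: the derived state is whichever differs from the outgroup's state, so for chelicerae fused, hollow quills the derived state is '0', and for the remaining characters it is '1'.
leaf margin serrate (derived state '1') is unique to G (autapomorphy; uninformative for grouping).
chelicerae fused: derived state '0' in N and U only — synapomorphy for {N, U}.
four-chambered heart (state '1') occurs in T and U but conflicts with the nesting implied by the other characters — most parsimoniously interpreted as homoplasy.
spiracle pair III lost (derived state '1') is unique to T (autapomorphy; uninformative for grouping).
enlarged canines (derived state '1') is shared by G and T — a synapomorphy uniting that clade.
All ingroup taxa share the derived state '0' for hollow quills; it defines the ingroup but does not resolve relationships within it.
Most parsimonious ingroup topology: ((T,G),(N,U)).
The clade {G, T} is supported by enlarged canines: its derived state '1' occurs in exactly those taxa and in no other taxon (including the outgroup).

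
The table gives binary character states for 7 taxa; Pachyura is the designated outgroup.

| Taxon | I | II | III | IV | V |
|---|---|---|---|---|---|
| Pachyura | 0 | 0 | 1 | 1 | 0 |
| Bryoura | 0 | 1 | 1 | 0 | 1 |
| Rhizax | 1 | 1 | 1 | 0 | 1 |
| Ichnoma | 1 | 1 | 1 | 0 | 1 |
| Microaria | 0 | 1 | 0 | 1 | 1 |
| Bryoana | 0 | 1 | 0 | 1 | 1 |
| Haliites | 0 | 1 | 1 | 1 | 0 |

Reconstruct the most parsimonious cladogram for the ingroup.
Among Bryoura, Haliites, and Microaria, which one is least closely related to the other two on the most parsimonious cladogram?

Haliites

Character polarity is set by the outgroup: the derived state is whichever differs from the outgroup's state, so for III, IV the derived state is '0', and for the remaining characters it is '1'.
Only Ichnoma and Rhizax show the derived state '1' for I, supporting them as a clade.
II (derived state '1') is shared by all ingroup taxa — unites the whole ingroup.
Only Bryoana and Microaria show the derived state '0' for III, supporting them as a clade.
Only Bryoura, Ichnoma, and Rhizax show the derived state '0' for IV, supporting them as a clade.
V: derived state '1' in Bryoana, Bryoura, Ichnoma, Microaria, and Rhizax only — synapomorphy for {Bryoana, Bryoura, Ichnoma, Microaria, Rhizax}.
Most parsimonious ingroup topology: (((Bryoura,(Rhizax,Ichnoma)),(Microaria,Bryoana)),Haliites).
Microaria and Bryoura share a more recent common ancestor with each other than either does with Haliites, so Haliites is the least closely related of the three.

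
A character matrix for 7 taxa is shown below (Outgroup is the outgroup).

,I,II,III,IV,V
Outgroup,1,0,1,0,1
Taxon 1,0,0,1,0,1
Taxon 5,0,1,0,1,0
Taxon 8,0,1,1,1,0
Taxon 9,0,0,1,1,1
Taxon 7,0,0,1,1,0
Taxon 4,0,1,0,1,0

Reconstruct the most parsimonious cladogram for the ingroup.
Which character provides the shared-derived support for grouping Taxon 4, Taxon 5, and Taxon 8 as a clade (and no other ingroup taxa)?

Character polarity is set by the outgroup: the derived state is whichever differs from the outgroup's state, so for I, III, V the derived state is '0', and for the remaining characters it is '1'.
All ingroup taxa share the derived state '0' for I; it defines the ingroup but does not resolve relationships within it.
II (derived state '1') is shared by Taxon 4, Taxon 5, and Taxon 8 — a synapomorphy uniting that clade.
Only Taxon 4 and Taxon 5 show the derived state '0' for III, supporting them as a clade.
Only Taxon 4, Taxon 5, Taxon 7, Taxon 8, and Taxon 9 show the derived state '1' for IV, supporting them as a clade.
Only Taxon 4, Taxon 5, Taxon 7, and Taxon 8 show the derived state '0' for V, supporting them as a clade.
Most parsimonious ingroup topology: (Taxon 1,((((Taxon 5,Taxon 4),Taxon 8),Taxon 7),Taxon 9)).
The clade {Taxon 4, Taxon 5, Taxon 8} is supported by II: its derived state '1' occurs in exactly those taxa and in no other taxon (including the outgroup).

II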